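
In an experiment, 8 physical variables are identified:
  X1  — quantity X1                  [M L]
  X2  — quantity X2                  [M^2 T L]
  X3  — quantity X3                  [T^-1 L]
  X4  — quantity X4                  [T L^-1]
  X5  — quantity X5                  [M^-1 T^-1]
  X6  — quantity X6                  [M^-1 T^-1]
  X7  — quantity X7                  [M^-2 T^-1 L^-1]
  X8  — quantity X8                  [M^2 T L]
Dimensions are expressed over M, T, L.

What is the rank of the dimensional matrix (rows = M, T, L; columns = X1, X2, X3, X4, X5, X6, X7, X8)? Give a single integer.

Write exponents as rows M,T,L / cols X1,X2,X3,X4,X5,X6,X7,X8:
  M: [ 1  2  0  0 -1 -1 -2  2]
  T: [ 0  1 -1  1 -1 -1 -1  1]
  L: [ 1  1  1 -1  0  0 -1  1]
RREF → pivots at {X1,X2} ⇒ r = 2

2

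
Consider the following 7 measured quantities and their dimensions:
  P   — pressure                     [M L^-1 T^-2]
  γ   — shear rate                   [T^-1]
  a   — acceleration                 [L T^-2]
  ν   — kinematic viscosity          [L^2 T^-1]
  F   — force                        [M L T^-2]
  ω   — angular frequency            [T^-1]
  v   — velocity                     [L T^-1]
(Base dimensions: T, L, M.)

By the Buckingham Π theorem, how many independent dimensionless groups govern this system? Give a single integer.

Exponent matrix [T,L,M] × [P,γ,a,ν,F,ω,v]:
  T: [-2 -1 -2 -1 -2 -1 -1]
  L: [-1  0  1  2  1  0  1]
  M: [ 1  0  0  0  1  0  0]
Row reduction gives pivot columns P,γ,a; rank = 3
n=7, r=3 ⇒ 4 dimensionless groups

4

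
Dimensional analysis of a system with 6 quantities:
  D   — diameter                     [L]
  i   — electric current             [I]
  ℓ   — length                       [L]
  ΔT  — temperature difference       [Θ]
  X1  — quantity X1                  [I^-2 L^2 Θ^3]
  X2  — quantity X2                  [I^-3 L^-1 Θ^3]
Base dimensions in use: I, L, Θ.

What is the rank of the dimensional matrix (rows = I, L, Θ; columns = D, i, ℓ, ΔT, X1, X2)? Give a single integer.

Dimensional matrix (I×L×Θ by D×i×ℓ×ΔT×X1×X2):
  I: [ 0  1  0  0 -2 -3]
  L: [ 1  0  1  0  2 -1]
  Θ: [ 0  0  0  1  3  3]
RREF → pivots at {D,i,ΔT} ⇒ r = 3

3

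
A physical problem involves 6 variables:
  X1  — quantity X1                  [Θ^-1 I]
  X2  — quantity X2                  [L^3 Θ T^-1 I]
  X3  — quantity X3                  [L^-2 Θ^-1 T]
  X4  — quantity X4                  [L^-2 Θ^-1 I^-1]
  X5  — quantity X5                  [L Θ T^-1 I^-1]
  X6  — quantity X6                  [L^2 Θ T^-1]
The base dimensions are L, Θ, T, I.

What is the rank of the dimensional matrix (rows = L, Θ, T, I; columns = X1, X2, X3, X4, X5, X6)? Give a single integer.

3

Exponent matrix [L,Θ,T,I] × [X1,X2,X3,X4,X5,X6]:
  L: [ 0  3 -2 -2  1  2]
  Θ: [-1  1 -1 -1  1  1]
  T: [ 0 -1  1  0 -1 -1]
  I: [ 1  1  0 -1 -1  0]
RREF → pivots at {X1,X2,X3} ⇒ r = 3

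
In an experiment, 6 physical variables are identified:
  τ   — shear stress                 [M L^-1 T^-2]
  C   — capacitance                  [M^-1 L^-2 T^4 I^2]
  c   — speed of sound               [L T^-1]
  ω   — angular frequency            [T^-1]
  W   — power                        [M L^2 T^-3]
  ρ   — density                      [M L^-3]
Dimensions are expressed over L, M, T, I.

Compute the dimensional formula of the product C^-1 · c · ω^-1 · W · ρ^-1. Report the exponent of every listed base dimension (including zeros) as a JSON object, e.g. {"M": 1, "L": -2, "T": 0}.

Write exponents as rows L,M,T,I / cols τ,C,c,ω,W,ρ:
  L: [-1 -2  1  0  2 -3]
  M: [ 1 -1  0  0  1  1]
  T: [-2  4 -1 -1 -3  0]
  I: [ 0  2  0  0  0  0]
  [L]: (-1)·-2+(1)·1+(-1)·0+(1)·2+(-1)·-3 = 8
  [M]: (-1)·-1+(1)·0+(-1)·0+(1)·1+(-1)·1 = 1
  [T]: (-1)·4+(1)·-1+(-1)·-1+(1)·-3+(-1)·0 = -7
  [I]: (-1)·2+(1)·0+(-1)·0+(1)·0+(-1)·0 = -2
⇒ L^8 M T^-7 I^-2

{"L": 8, "M": 1, "T": -7, "I": -2}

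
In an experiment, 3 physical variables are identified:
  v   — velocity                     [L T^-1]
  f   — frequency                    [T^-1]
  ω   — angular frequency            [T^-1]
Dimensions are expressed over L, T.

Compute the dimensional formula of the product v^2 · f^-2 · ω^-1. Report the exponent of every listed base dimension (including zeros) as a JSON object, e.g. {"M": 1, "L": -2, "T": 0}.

Write exponents as rows L,T / cols v,f,ω:
  L: [ 1  0  0]
  T: [-1 -1 -1]
  [L]: (2)·1+(-2)·0+(-1)·0 = 2
  [T]: (2)·-1+(-2)·-1+(-1)·-1 = 1
⇒ L^2 T

{"L": 2, "T": 1}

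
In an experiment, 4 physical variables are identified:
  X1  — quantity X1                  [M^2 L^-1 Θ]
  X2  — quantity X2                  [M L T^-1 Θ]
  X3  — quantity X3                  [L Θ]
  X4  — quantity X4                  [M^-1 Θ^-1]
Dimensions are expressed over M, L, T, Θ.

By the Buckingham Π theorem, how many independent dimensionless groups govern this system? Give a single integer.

1

Exponent matrix [M,L,T,Θ] × [X1,X2,X3,X4]:
  M: [ 2  1  0 -1]
  L: [-1  1  1  0]
  T: [ 0 -1  0  0]
  Θ: [ 1  1  1 -1]
RREF → pivots at {X1,X2,X3} ⇒ r = 3
Π count = n − r = 4 − 3 = 1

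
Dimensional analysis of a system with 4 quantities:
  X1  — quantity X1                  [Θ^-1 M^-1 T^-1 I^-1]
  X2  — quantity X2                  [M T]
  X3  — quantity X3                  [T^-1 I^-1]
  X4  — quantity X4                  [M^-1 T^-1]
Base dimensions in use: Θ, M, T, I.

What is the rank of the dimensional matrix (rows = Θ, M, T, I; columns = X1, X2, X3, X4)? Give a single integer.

Write exponents as rows Θ,M,T,I / cols X1,X2,X3,X4:
  Θ: [-1  0  0  0]
  M: [-1  1  0 -1]
  T: [-1  1 -1 -1]
  I: [-1  0 -1  0]
Row reduction gives pivot columns X1,X2,X3; rank = 3

3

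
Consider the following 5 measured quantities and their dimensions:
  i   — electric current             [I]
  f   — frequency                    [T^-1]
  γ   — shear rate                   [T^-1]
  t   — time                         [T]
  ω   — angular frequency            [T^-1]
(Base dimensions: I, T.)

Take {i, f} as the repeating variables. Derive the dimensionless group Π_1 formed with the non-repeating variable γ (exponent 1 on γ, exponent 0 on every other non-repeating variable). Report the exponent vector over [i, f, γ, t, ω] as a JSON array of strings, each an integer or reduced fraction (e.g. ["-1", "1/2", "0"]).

Exponent matrix [I,T] × [i,f,γ,t,ω]:
  I: [ 1  0  0  0  0]
  T: [ 0 -1 -1  1 -1]
Echelon form has 2 nonzero rows (pivots: i,f)
Repeat: i,f; free: γ,t,ω
RREF:
  r0: [   1    0    0    0    0]
  r1: [   0    1    1   -1    1]
Fix exponent of γ at 1, t at 0, ω at 0; solve each RREF row for its pivot's exponent:
  r0: exp(i) + (0)·1 = 0 ⇒ exp(i) = 0
  r1: exp(f) + (1)·1 = 0 ⇒ exp(f) = -1
Π_1 = f^-1 · γ

["0", "-1", "1", "0", "0"]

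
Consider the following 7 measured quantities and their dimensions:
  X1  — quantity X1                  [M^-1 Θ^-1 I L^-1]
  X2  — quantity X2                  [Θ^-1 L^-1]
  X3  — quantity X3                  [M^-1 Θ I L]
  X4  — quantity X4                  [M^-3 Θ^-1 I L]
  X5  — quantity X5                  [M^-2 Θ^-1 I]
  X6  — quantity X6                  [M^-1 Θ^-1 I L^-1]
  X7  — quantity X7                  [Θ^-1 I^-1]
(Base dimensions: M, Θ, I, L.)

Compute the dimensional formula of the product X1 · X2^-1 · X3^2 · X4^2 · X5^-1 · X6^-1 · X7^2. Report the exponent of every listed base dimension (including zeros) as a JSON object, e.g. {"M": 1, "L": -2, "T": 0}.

{"M": -6, "Θ": 0, "I": 1, "L": 5}

Exponent matrix [M,Θ,I,L] × [X1,X2,X3,X4,X5,X6,X7]:
  M: [-1  0 -1 -3 -2 -1  0]
  Θ: [-1 -1  1 -1 -1 -1 -1]
  I: [ 1  0  1  1  1  1 -1]
  L: [-1 -1  1  1  0 -1  0]
  [M]: (1)·-1+(-1)·0+(2)·-1+(2)·-3+(-1)·-2+(-1)·-1+(2)·0 = -6
  [Θ]: (1)·-1+(-1)·-1+(2)·1+(2)·-1+(-1)·-1+(-1)·-1+(2)·-1 = 0
  [I]: (1)·1+(-1)·0+(2)·1+(2)·1+(-1)·1+(-1)·1+(2)·-1 = 1
  [L]: (1)·-1+(-1)·-1+(2)·1+(2)·1+(-1)·0+(-1)·-1+(2)·0 = 5
⇒ M^-6 I L^5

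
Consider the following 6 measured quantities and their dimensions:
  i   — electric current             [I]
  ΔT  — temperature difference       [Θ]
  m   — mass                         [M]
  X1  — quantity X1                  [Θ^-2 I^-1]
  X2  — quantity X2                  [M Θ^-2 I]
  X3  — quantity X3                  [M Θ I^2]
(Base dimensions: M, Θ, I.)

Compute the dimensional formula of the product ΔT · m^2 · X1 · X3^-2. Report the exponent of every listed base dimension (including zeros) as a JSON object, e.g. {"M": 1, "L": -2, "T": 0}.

{"M": 0, "Θ": -3, "I": -5}

Exponent matrix [M,Θ,I] × [i,ΔT,m,X1,X2,X3]:
  M: [ 0  0  1  0  1  1]
  Θ: [ 0  1  0 -2 -2  1]
  I: [ 1  0  0 -1  1  2]
  [M]: (1)·0+(2)·1+(1)·0+(-2)·1 = 0
  [Θ]: (1)·1+(2)·0+(1)·-2+(-2)·1 = -3
  [I]: (1)·0+(2)·0+(1)·-1+(-2)·2 = -5
⇒ Θ^-3 I^-5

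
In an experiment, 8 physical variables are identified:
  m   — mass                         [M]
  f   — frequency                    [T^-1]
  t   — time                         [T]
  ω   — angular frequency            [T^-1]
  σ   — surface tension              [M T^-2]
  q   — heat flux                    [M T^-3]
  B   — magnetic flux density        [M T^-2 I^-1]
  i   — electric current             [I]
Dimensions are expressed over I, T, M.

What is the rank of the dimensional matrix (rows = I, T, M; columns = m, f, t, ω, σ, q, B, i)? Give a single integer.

Write exponents as rows I,T,M / cols m,f,t,ω,σ,q,B,i:
  I: [ 0  0  0  0  0  0 -1  1]
  T: [ 0 -1  1 -1 -2 -3 -2  0]
  M: [ 1  0  0  0  1  1  1  0]
RREF → pivots at {m,f,B} ⇒ r = 3

3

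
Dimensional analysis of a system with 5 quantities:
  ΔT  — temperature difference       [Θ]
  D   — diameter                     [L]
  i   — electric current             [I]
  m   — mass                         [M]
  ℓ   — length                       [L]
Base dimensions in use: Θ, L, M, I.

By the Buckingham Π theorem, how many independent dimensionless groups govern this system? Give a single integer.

Exponent matrix [Θ,L,M,I] × [ΔT,D,i,m,ℓ]:
  Θ: [ 1  0  0  0  0]
  L: [ 0  1  0  0  1]
  M: [ 0  0  0  1  0]
  I: [ 0  0  1  0  0]
Echelon form has 4 nonzero rows (pivots: ΔT,D,i,m)
Π count = n − r = 5 − 4 = 1

1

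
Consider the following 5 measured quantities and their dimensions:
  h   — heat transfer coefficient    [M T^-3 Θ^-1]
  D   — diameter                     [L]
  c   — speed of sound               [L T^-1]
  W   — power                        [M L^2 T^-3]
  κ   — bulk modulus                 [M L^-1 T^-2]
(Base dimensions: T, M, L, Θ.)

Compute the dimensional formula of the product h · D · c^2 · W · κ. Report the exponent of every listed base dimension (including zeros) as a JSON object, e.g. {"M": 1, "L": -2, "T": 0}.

Dimensional matrix (T×M×L×Θ by h×D×c×W×κ):
  T: [-3  0 -1 -3 -2]
  M: [ 1  0  0  1  1]
  L: [ 0  1  1  2 -1]
  Θ: [-1  0  0  0  0]
  [T]: (1)·-3+(1)·0+(2)·-1+(1)·-3+(1)·-2 = -10
  [M]: (1)·1+(1)·0+(2)·0+(1)·1+(1)·1 = 3
  [L]: (1)·0+(1)·1+(2)·1+(1)·2+(1)·-1 = 4
  [Θ]: (1)·-1+(1)·0+(2)·0+(1)·0+(1)·0 = -1
⇒ T^-10 M^3 L^4 Θ^-1

{"T": -10, "M": 3, "L": 4, "Θ": -1}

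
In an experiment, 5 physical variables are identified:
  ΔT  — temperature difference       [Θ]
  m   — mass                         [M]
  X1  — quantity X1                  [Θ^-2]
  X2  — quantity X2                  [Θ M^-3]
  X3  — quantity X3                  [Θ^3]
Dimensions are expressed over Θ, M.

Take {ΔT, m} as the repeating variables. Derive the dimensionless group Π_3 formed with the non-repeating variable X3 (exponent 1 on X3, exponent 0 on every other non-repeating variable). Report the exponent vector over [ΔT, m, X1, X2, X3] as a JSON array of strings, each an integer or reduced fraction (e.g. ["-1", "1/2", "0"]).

["-3", "0", "0", "0", "1"]

Exponent matrix [Θ,M] × [ΔT,m,X1,X2,X3]:
  Θ: [ 1  0 -2  1  3]
  M: [ 0  1  0 -3  0]
Row reduction gives pivot columns ΔT,m; rank = 2
Pivot set = {ΔT,m}, free = {X1,X2,X3}
RREF:
  r0: [   1    0   -2    1    3]
  r1: [   0    1    0   -3    0]
Fix exponent of X3 at 1, X1 at 0, X2 at 0; solve each RREF row for its pivot's exponent:
  r0: exp(ΔT) + (3)·1 = 0 ⇒ exp(ΔT) = -3
  r1: exp(m) + (0)·1 = 0 ⇒ exp(m) = 0
Π_3 = ΔT^-3 · X3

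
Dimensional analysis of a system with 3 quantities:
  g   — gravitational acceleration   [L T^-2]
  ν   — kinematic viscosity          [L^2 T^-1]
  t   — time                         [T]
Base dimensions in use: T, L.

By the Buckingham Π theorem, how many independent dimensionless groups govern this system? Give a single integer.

Write exponents as rows T,L / cols g,ν,t:
  T: [-2 -1  1]
  L: [ 1  2  0]
Echelon form has 2 nonzero rows (pivots: g,ν)
3 vars − rank 2 = 1 Π group

1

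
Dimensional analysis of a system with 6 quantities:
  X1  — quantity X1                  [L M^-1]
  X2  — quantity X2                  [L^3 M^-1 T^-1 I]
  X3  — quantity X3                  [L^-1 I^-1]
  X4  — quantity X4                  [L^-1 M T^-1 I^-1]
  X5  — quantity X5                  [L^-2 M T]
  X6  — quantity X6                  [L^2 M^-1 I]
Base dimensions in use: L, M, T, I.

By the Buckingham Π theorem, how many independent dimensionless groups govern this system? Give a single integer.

Dimensional matrix (L×M×T×I by X1×X2×X3×X4×X5×X6):
  L: [ 1  3 -1 -1 -2  2]
  M: [-1 -1  0  1  1 -1]
  T: [ 0 -1  0 -1  1  0]
  I: [ 0  1 -1 -1  0  1]
Row reduction gives pivot columns X1,X2,X3; rank = 3
n=6, r=3 ⇒ 3 dimensionless groups

3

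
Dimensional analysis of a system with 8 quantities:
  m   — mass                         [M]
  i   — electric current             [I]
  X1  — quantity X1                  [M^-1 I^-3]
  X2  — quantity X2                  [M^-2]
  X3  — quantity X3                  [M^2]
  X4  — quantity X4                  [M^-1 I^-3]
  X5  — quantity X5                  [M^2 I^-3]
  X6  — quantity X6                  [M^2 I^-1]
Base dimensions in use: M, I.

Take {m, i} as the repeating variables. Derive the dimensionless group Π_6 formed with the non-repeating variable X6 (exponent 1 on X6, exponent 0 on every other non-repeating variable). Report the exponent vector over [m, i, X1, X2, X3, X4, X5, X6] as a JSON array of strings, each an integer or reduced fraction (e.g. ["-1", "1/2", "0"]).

Write exponents as rows M,I / cols m,i,X1,X2,X3,X4,X5,X6:
  M: [ 1  0 -1 -2  2 -1  2  2]
  I: [ 0  1 -3  0  0 -3 -3 -1]
Row reduction gives pivot columns m,i; rank = 2
Pivot set = {m,i}, free = {X1,X2,X3,X4,X5,X6}
RREF:
  r0: [   1    0   -1   -2    2   -1    2    2]
  r1: [   0    1   -3    0    0   -3   -3   -1]
Fix exponent of X6 at 1, X1 at 0, X2 at 0, X3 at 0, X4 at 0, X5 at 0; solve each RREF row for its pivot's exponent:
  r0: exp(m) + (2)·1 = 0 ⇒ exp(m) = -2
  r1: exp(i) + (-1)·1 = 0 ⇒ exp(i) = 1
Π_6 = m^-2 · i · X6

["-2", "1", "0", "0", "0", "0", "0", "1"]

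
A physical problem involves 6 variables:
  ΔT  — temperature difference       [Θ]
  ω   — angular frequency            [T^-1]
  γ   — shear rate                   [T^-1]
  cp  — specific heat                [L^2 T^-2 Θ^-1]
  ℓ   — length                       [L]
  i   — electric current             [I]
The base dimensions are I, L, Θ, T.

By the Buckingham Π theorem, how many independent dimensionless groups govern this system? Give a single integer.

2

Dimensional matrix (I×L×Θ×T by ΔT×ω×γ×cp×ℓ×i):
  I: [ 0  0  0  0  0  1]
  L: [ 0  0  0  2  1  0]
  Θ: [ 1  0  0 -1  0  0]
  T: [ 0 -1 -1 -2  0  0]
Row reduction gives pivot columns ΔT,ω,cp,i; rank = 4
Π count = n − r = 6 − 4 = 2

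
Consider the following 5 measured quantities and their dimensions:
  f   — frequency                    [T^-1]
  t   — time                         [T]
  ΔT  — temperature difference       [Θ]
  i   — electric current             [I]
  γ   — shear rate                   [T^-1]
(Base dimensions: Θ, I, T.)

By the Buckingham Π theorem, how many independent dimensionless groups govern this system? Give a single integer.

Write exponents as rows Θ,I,T / cols f,t,ΔT,i,γ:
  Θ: [ 0  0  1  0  0]
  I: [ 0  0  0  1  0]
  T: [-1  1  0  0 -1]
RREF → pivots at {f,ΔT,i} ⇒ r = 3
n=5, r=3 ⇒ 2 dimensionless groups

2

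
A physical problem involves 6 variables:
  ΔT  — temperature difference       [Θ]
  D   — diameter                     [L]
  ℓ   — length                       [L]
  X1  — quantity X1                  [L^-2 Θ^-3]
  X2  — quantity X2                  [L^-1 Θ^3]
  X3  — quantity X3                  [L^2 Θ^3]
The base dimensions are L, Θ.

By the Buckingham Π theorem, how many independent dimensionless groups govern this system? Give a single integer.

Exponent matrix [L,Θ] × [ΔT,D,ℓ,X1,X2,X3]:
  L: [ 0  1  1 -2 -1  2]
  Θ: [ 1  0  0 -3  3  3]
Echelon form has 2 nonzero rows (pivots: ΔT,D)
n=6, r=2 ⇒ 4 dimensionless groups

4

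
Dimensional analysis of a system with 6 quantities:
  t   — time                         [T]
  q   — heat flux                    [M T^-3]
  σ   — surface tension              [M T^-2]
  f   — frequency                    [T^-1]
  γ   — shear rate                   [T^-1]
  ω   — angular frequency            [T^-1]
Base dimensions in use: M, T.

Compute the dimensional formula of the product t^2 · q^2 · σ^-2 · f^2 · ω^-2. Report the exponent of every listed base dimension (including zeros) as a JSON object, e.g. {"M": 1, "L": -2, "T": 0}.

Dimensional matrix (M×T by t×q×σ×f×γ×ω):
  M: [ 0  1  1  0  0  0]
  T: [ 1 -3 -2 -1 -1 -1]
  [M]: (2)·0+(2)·1+(-2)·1+(2)·0+(-2)·0 = 0
  [T]: (2)·1+(2)·-3+(-2)·-2+(2)·-1+(-2)·-1 = 0
⇒ 1 (dimensionless)

{"M": 0, "T": 0}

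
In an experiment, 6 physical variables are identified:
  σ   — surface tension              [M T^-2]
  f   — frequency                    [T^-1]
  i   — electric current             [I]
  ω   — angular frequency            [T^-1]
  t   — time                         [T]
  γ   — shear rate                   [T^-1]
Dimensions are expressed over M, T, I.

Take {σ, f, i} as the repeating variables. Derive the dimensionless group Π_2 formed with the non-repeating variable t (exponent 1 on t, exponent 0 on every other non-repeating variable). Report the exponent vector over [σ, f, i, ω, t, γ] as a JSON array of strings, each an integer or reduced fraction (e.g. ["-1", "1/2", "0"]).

["0", "1", "0", "0", "1", "0"]

Dimensional matrix (M×T×I by σ×f×i×ω×t×γ):
  M: [ 1  0  0  0  0  0]
  T: [-2 -1  0 -1  1 -1]
  I: [ 0  0  1  0  0  0]
RREF → pivots at {σ,f,i} ⇒ r = 3
Repeat: σ,f,i; free: ω,t,γ
RREF:
  r0: [   1    0    0    0    0    0]
  r1: [   0    1    0    1   -1    1]
  r2: [   0    0    1    0    0    0]
Fix exponent of t at 1, ω at 0, γ at 0; solve each RREF row for its pivot's exponent:
  r0: exp(σ) + (0)·1 = 0 ⇒ exp(σ) = 0
  r1: exp(f) + (-1)·1 = 0 ⇒ exp(f) = 1
  r2: exp(i) + (0)·1 = 0 ⇒ exp(i) = 0
Π_2 = f · t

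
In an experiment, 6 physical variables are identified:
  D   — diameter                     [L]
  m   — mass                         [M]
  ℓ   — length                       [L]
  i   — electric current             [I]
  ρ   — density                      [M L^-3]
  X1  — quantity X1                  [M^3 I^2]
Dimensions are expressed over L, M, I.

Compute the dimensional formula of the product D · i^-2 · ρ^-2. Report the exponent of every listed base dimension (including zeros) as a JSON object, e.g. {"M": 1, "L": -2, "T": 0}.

Exponent matrix [L,M,I] × [D,m,ℓ,i,ρ,X1]:
  L: [ 1  0  1  0 -3  0]
  M: [ 0  1  0  0  1  3]
  I: [ 0  0  0  1  0  2]
  [L]: (1)·1+(-2)·0+(-2)·-3 = 7
  [M]: (1)·0+(-2)·0+(-2)·1 = -2
  [I]: (1)·0+(-2)·1+(-2)·0 = -2
⇒ L^7 M^-2 I^-2

{"L": 7, "M": -2, "I": -2}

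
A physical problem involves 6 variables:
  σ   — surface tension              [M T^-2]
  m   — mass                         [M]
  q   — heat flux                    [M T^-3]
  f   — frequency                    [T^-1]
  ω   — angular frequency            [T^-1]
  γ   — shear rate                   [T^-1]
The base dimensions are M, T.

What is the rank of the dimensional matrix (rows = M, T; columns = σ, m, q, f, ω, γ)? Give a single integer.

2

Dimensional matrix (M×T by σ×m×q×f×ω×γ):
  M: [ 1  1  1  0  0  0]
  T: [-2  0 -3 -1 -1 -1]
Echelon form has 2 nonzero rows (pivots: σ,m)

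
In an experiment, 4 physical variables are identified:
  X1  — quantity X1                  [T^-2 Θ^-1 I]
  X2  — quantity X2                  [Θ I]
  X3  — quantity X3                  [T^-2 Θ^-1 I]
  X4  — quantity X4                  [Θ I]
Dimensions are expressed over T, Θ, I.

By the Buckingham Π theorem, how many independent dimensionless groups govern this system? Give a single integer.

Exponent matrix [T,Θ,I] × [X1,X2,X3,X4]:
  T: [-2  0 -2  0]
  Θ: [-1  1 -1  1]
  I: [ 1  1  1  1]
Row reduction gives pivot columns X1,X2; rank = 2
Π count = n − r = 4 − 2 = 2

2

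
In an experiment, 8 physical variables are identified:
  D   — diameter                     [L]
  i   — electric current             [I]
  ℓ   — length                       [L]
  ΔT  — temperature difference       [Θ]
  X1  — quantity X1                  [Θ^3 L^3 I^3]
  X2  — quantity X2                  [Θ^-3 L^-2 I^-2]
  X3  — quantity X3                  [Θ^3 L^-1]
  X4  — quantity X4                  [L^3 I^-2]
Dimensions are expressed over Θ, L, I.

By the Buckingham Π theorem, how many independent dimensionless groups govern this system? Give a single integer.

5

Write exponents as rows Θ,L,I / cols D,i,ℓ,ΔT,X1,X2,X3,X4:
  Θ: [ 0  0  0  1  3 -3  3  0]
  L: [ 1  0  1  0  3 -2 -1  3]
  I: [ 0  1  0  0  3 -2  0 -2]
Row reduction gives pivot columns D,i,ΔT; rank = 3
n=8, r=3 ⇒ 5 dimensionless groups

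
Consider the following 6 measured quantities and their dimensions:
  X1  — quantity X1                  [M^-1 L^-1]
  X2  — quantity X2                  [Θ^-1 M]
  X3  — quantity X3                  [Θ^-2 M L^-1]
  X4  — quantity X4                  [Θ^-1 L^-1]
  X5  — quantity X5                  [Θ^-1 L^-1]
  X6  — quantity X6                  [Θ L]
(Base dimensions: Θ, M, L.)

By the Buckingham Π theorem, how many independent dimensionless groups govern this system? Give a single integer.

4

Dimensional matrix (Θ×M×L by X1×X2×X3×X4×X5×X6):
  Θ: [ 0 -1 -2 -1 -1  1]
  M: [-1  1  1  0  0  0]
  L: [-1  0 -1 -1 -1  1]
RREF → pivots at {X1,X2} ⇒ r = 2
6 vars − rank 2 = 4 Π groups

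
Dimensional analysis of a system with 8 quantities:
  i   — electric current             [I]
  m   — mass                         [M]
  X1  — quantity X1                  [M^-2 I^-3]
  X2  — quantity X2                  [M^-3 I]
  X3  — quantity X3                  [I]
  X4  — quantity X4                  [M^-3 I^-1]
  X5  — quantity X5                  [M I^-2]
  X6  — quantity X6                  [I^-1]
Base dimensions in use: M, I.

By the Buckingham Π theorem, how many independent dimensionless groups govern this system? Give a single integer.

Write exponents as rows M,I / cols i,m,X1,X2,X3,X4,X5,X6:
  M: [ 0  1 -2 -3  0 -3  1  0]
  I: [ 1  0 -3  1  1 -1 -2 -1]
RREF → pivots at {i,m} ⇒ r = 2
Π count = n − r = 8 − 2 = 6

6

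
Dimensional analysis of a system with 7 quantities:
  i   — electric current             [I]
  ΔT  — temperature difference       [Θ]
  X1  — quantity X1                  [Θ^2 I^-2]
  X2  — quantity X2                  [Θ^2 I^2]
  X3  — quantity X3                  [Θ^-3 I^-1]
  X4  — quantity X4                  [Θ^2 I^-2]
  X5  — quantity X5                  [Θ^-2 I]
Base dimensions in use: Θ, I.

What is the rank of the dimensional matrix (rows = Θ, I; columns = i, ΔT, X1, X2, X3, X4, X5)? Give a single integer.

2

Write exponents as rows Θ,I / cols i,ΔT,X1,X2,X3,X4,X5:
  Θ: [ 0  1  2  2 -3  2 -2]
  I: [ 1  0 -2  2 -1 -2  1]
Row reduction gives pivot columns i,ΔT; rank = 2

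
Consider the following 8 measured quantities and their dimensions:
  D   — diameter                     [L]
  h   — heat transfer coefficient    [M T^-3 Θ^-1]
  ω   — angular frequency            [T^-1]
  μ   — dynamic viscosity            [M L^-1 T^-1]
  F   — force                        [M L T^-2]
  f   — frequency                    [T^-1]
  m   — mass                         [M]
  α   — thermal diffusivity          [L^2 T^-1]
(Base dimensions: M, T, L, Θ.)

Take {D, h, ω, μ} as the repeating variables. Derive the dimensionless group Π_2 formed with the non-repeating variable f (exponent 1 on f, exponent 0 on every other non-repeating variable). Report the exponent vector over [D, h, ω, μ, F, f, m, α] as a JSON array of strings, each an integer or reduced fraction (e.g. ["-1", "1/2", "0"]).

["0", "0", "-1", "0", "0", "1", "0", "0"]

Write exponents as rows M,T,L,Θ / cols D,h,ω,μ,F,f,m,α:
  M: [ 0  1  0  1  1  0  1  0]
  T: [ 0 -3 -1 -1 -2 -1  0 -1]
  L: [ 1  0  0 -1  1  0  0  2]
  Θ: [ 0 -1  0  0  0  0  0  0]
RREF → pivots at {D,h,ω,μ} ⇒ r = 4
Repeat: D,h,ω,μ; free: F,f,m,α
RREF:
  r0: [   1    0    0    0    2    0    1    2]
  r1: [   0    1    0    0    0    0    0    0]
  r2: [   0    0    1    0    1    1   -1    1]
  r3: [   0    0    0    1    1    0    1    0]
Fix exponent of f at 1, F at 0, m at 0, α at 0; solve each RREF row for its pivot's exponent:
  r0: exp(D) + (0)·1 = 0 ⇒ exp(D) = 0
  r1: exp(h) + (0)·1 = 0 ⇒ exp(h) = 0
  r2: exp(ω) + (1)·1 = 0 ⇒ exp(ω) = -1
  r3: exp(μ) + (0)·1 = 0 ⇒ exp(μ) = 0
Π_2 = ω^-1 · f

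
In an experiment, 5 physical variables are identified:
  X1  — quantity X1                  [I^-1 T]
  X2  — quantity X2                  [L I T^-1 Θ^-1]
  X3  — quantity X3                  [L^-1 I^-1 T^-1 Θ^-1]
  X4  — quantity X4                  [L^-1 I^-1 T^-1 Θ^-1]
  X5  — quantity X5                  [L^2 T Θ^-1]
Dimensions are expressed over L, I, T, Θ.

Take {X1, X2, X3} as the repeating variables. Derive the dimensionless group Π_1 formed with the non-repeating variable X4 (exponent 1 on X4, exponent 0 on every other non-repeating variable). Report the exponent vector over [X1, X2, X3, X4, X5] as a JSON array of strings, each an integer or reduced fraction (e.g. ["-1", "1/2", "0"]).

["0", "0", "-1", "1", "0"]

Exponent matrix [L,I,T,Θ] × [X1,X2,X3,X4,X5]:
  L: [ 0  1 -1 -1  2]
  I: [-1  1 -1 -1  0]
  T: [ 1 -1 -1 -1  1]
  Θ: [ 0 -1 -1 -1 -1]
Echelon form has 3 nonzero rows (pivots: X1,X2,X3)
Pivot set = {X1,X2,X3}, free = {X4,X5}
RREF:
  r0: [   1    0    0    0    2]
  r1: [   0    1    0    0  3/2]
  r2: [   0    0    1    1 -1/2]
  r3: [   0    0    0    0    0]
Fix exponent of X4 at 1, X5 at 0; solve each RREF row for its pivot's exponent:
  r0: exp(X1) + (0)·1 = 0 ⇒ exp(X1) = 0
  r1: exp(X2) + (0)·1 = 0 ⇒ exp(X2) = 0
  r2: exp(X3) + (1)·1 = 0 ⇒ exp(X3) = -1
Π_1 = X3^-1 · X4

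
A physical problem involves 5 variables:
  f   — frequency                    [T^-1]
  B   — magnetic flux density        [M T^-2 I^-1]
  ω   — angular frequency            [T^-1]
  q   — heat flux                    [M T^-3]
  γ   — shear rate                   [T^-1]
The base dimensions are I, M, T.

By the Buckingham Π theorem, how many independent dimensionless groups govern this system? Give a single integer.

Write exponents as rows I,M,T / cols f,B,ω,q,γ:
  I: [ 0 -1  0  0  0]
  M: [ 0  1  0  1  0]
  T: [-1 -2 -1 -3 -1]
Row reduction gives pivot columns f,B,q; rank = 3
n=5, r=3 ⇒ 2 dimensionless groups

2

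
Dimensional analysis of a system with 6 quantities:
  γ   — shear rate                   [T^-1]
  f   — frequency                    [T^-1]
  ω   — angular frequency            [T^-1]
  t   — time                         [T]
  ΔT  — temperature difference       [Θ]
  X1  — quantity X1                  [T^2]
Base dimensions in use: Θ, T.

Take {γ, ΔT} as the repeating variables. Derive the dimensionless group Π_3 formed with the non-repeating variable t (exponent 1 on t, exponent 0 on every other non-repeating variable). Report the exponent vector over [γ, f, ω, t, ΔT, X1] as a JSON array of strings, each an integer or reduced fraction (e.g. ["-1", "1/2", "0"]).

["1", "0", "0", "1", "0", "0"]

Dimensional matrix (Θ×T by γ×f×ω×t×ΔT×X1):
  Θ: [ 0  0  0  0  1  0]
  T: [-1 -1 -1  1  0  2]
RREF → pivots at {γ,ΔT} ⇒ r = 2
Repeat: γ,ΔT; free: f,ω,t,X1
RREF:
  r0: [   1    1    1   -1    0   -2]
  r1: [   0    0    0    0    1    0]
Fix exponent of t at 1, f at 0, ω at 0, X1 at 0; solve each RREF row for its pivot's exponent:
  r0: exp(γ) + (-1)·1 = 0 ⇒ exp(γ) = 1
  r1: exp(ΔT) + (0)·1 = 0 ⇒ exp(ΔT) = 0
Π_3 = γ · t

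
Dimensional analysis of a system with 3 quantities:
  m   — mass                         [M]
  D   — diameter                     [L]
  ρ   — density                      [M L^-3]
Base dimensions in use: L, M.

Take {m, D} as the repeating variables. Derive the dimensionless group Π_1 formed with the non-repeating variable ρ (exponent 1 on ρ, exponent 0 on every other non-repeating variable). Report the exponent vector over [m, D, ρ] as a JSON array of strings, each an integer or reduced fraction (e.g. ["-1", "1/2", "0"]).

["-1", "3", "1"]

Exponent matrix [L,M] × [m,D,ρ]:
  L: [ 0  1 -3]
  M: [ 1  0  1]
RREF → pivots at {m,D} ⇒ r = 2
Pivot set = {m,D}, free = {ρ}
RREF:
  r0: [   1    0    1]
  r1: [   0    1   -3]
Fix exponent of ρ at 1; solve each RREF row for its pivot's exponent:
  r0: exp(m) + (1)·1 = 0 ⇒ exp(m) = -1
  r1: exp(D) + (-3)·1 = 0 ⇒ exp(D) = 3
Π_1 = m^-1 · D^3 · ρ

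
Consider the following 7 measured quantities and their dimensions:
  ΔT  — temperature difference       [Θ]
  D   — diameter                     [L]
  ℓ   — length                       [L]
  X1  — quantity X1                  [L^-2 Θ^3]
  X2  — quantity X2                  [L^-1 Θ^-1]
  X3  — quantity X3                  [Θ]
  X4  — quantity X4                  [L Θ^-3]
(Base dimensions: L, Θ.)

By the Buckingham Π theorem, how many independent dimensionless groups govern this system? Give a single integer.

Write exponents as rows L,Θ / cols ΔT,D,ℓ,X1,X2,X3,X4:
  L: [ 0  1  1 -2 -1  0  1]
  Θ: [ 1  0  0  3 -1  1 -3]
Echelon form has 2 nonzero rows (pivots: ΔT,D)
n=7, r=2 ⇒ 5 dimensionless groups

5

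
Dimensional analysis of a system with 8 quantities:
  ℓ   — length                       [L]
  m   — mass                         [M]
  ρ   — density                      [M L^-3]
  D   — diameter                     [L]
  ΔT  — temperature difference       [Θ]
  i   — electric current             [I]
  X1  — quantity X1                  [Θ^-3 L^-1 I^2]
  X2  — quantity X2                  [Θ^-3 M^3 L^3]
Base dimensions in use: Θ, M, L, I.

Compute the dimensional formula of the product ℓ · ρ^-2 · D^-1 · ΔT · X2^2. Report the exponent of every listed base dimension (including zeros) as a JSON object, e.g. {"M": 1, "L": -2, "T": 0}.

{"Θ": -5, "M": 4, "L": 12, "I": 0}

Dimensional matrix (Θ×M×L×I by ℓ×m×ρ×D×ΔT×i×X1×X2):
  Θ: [ 0  0  0  0  1  0 -3 -3]
  M: [ 0  1  1  0  0  0  0  3]
  L: [ 1  0 -3  1  0  0 -1  3]
  I: [ 0  0  0  0  0  1  2  0]
  [Θ]: (1)·0+(-2)·0+(-1)·0+(1)·1+(2)·-3 = -5
  [M]: (1)·0+(-2)·1+(-1)·0+(1)·0+(2)·3 = 4
  [L]: (1)·1+(-2)·-3+(-1)·1+(1)·0+(2)·3 = 12
  [I]: (1)·0+(-2)·0+(-1)·0+(1)·0+(2)·0 = 0
⇒ Θ^-5 M^4 L^12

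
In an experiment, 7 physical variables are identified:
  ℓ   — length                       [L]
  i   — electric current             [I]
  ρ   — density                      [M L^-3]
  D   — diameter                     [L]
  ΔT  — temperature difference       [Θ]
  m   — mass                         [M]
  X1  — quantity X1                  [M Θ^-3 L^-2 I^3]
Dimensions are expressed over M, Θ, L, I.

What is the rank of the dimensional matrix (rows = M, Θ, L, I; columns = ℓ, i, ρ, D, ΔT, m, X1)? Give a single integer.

Dimensional matrix (M×Θ×L×I by ℓ×i×ρ×D×ΔT×m×X1):
  M: [ 0  0  1  0  0  1  1]
  Θ: [ 0  0  0  0  1  0 -3]
  L: [ 1  0 -3  1  0  0 -2]
  I: [ 0  1  0  0  0  0  3]
RREF → pivots at {ℓ,i,ρ,ΔT} ⇒ r = 4

4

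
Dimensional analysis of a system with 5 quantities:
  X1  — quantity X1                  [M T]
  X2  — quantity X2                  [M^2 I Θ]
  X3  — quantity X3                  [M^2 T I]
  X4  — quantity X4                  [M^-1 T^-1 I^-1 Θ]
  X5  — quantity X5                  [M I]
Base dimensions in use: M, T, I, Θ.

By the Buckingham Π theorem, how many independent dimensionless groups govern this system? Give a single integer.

Write exponents as rows M,T,I,Θ / cols X1,X2,X3,X4,X5:
  M: [ 1  2  2 -1  1]
  T: [ 1  0  1 -1  0]
  I: [ 0  1  1 -1  1]
  Θ: [ 0  1  0  1  0]
Echelon form has 3 nonzero rows (pivots: X1,X2,X3)
n=5, r=3 ⇒ 2 dimensionless groups

2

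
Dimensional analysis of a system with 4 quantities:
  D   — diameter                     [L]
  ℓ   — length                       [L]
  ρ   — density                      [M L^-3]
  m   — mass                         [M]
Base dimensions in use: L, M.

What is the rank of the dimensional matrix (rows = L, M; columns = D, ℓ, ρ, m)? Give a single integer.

2

Write exponents as rows L,M / cols D,ℓ,ρ,m:
  L: [ 1  1 -3  0]
  M: [ 0  0  1  1]
Row reduction gives pivot columns D,ρ; rank = 2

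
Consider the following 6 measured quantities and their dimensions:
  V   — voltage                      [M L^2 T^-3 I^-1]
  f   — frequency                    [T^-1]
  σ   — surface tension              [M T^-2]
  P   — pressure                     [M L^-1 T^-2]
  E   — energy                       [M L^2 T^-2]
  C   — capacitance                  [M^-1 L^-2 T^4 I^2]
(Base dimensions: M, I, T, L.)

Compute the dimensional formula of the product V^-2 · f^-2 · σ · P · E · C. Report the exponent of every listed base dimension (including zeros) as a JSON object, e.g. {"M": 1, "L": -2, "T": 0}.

Dimensional matrix (M×I×T×L by V×f×σ×P×E×C):
  M: [ 1  0  1  1  1 -1]
  I: [-1  0  0  0  0  2]
  T: [-3 -1 -2 -2 -2  4]
  L: [ 2  0  0 -1  2 -2]
  [M]: (-2)·1+(-2)·0+(1)·1+(1)·1+(1)·1+(1)·-1 = 0
  [I]: (-2)·-1+(-2)·0+(1)·0+(1)·0+(1)·0+(1)·2 = 4
  [T]: (-2)·-3+(-2)·-1+(1)·-2+(1)·-2+(1)·-2+(1)·4 = 6
  [L]: (-2)·2+(-2)·0+(1)·0+(1)·-1+(1)·2+(1)·-2 = -5
⇒ I^4 T^6 L^-5

{"M": 0, "I": 4, "T": 6, "L": -5}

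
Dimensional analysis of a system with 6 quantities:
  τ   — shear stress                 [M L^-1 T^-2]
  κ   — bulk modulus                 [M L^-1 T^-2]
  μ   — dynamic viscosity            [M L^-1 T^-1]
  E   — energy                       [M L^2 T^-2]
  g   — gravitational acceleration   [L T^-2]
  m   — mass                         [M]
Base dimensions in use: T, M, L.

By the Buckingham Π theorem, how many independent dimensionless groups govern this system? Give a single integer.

Write exponents as rows T,M,L / cols τ,κ,μ,E,g,m:
  T: [-2 -2 -1 -2 -2  0]
  M: [ 1  1  1  1  0  1]
  L: [-1 -1 -1  2  1  0]
Echelon form has 3 nonzero rows (pivots: τ,μ,E)
6 vars − rank 3 = 3 Π groups

3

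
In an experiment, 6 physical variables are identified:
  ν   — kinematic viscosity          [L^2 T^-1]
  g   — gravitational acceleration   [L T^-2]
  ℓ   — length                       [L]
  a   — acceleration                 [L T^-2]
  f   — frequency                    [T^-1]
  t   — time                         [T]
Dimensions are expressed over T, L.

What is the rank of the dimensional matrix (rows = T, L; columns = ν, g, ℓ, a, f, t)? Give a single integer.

Exponent matrix [T,L] × [ν,g,ℓ,a,f,t]:
  T: [-1 -2  0 -2 -1  1]
  L: [ 2  1  1  1  0  0]
Row reduction gives pivot columns ν,g; rank = 2

2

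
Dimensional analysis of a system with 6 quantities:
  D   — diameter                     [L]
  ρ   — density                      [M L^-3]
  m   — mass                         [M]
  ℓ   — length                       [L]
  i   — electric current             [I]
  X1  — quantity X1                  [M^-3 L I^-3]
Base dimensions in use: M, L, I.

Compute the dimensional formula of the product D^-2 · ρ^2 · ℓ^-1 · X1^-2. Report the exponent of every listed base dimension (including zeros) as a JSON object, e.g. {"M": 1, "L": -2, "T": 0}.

Exponent matrix [M,L,I] × [D,ρ,m,ℓ,i,X1]:
  M: [ 0  1  1  0  0 -3]
  L: [ 1 -3  0  1  0  1]
  I: [ 0  0  0  0  1 -3]
  [M]: (-2)·0+(2)·1+(-1)·0+(-2)·-3 = 8
  [L]: (-2)·1+(2)·-3+(-1)·1+(-2)·1 = -11
  [I]: (-2)·0+(2)·0+(-1)·0+(-2)·-3 = 6
⇒ M^8 L^-11 I^6

{"M": 8, "L": -11, "I": 6}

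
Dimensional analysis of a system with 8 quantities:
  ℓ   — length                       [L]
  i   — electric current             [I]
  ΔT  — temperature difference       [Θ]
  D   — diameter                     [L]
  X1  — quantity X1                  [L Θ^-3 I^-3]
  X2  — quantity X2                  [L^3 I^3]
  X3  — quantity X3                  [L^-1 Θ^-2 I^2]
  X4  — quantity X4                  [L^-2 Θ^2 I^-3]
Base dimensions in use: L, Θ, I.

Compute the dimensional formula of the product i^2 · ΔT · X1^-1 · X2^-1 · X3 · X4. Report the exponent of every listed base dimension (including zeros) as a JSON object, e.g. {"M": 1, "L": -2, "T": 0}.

{"L": -7, "Θ": 4, "I": 1}

Write exponents as rows L,Θ,I / cols ℓ,i,ΔT,D,X1,X2,X3,X4:
  L: [ 1  0  0  1  1  3 -1 -2]
  Θ: [ 0  0  1  0 -3  0 -2  2]
  I: [ 0  1  0  0 -3  3  2 -3]
  [L]: (2)·0+(1)·0+(-1)·1+(-1)·3+(1)·-1+(1)·-2 = -7
  [Θ]: (2)·0+(1)·1+(-1)·-3+(-1)·0+(1)·-2+(1)·2 = 4
  [I]: (2)·1+(1)·0+(-1)·-3+(-1)·3+(1)·2+(1)·-3 = 1
⇒ L^-7 Θ^4 I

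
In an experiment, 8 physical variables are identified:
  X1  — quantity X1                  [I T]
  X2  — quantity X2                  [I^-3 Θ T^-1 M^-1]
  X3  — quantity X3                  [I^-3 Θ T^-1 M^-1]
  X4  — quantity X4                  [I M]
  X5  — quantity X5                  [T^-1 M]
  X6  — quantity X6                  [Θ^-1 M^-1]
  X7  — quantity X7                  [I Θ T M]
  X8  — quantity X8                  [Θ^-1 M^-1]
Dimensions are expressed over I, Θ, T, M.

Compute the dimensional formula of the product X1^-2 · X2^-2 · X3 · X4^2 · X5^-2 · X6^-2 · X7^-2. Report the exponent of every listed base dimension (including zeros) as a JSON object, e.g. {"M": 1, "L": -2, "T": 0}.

Write exponents as rows I,Θ,T,M / cols X1,X2,X3,X4,X5,X6,X7,X8:
  I: [ 1 -3 -3  1  0  0  1  0]
  Θ: [ 0  1  1  0  0 -1  1 -1]
  T: [ 1 -1 -1  0 -1  0  1  0]
  M: [ 0 -1 -1  1  1 -1  1 -1]
  [I]: (-2)·1+(-2)·-3+(1)·-3+(2)·1+(-2)·0+(-2)·0+(-2)·1 = 1
  [Θ]: (-2)·0+(-2)·1+(1)·1+(2)·0+(-2)·0+(-2)·-1+(-2)·1 = -1
  [T]: (-2)·1+(-2)·-1+(1)·-1+(2)·0+(-2)·-1+(-2)·0+(-2)·1 = -1
  [M]: (-2)·0+(-2)·-1+(1)·-1+(2)·1+(-2)·1+(-2)·-1+(-2)·1 = 1
⇒ I Θ^-1 T^-1 M

{"I": 1, "Θ": -1, "T": -1, "M": 1}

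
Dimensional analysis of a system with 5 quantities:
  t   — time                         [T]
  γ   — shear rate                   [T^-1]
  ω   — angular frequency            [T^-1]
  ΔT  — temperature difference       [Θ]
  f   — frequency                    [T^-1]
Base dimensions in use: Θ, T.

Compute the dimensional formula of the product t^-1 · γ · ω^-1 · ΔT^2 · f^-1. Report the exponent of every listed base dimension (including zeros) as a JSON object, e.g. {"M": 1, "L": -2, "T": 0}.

Dimensional matrix (Θ×T by t×γ×ω×ΔT×f):
  Θ: [ 0  0  0  1  0]
  T: [ 1 -1 -1  0 -1]
  [Θ]: (-1)·0+(1)·0+(-1)·0+(2)·1+(-1)·0 = 2
  [T]: (-1)·1+(1)·-1+(-1)·-1+(2)·0+(-1)·-1 = 0
⇒ Θ^2

{"Θ": 2, "T": 0}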